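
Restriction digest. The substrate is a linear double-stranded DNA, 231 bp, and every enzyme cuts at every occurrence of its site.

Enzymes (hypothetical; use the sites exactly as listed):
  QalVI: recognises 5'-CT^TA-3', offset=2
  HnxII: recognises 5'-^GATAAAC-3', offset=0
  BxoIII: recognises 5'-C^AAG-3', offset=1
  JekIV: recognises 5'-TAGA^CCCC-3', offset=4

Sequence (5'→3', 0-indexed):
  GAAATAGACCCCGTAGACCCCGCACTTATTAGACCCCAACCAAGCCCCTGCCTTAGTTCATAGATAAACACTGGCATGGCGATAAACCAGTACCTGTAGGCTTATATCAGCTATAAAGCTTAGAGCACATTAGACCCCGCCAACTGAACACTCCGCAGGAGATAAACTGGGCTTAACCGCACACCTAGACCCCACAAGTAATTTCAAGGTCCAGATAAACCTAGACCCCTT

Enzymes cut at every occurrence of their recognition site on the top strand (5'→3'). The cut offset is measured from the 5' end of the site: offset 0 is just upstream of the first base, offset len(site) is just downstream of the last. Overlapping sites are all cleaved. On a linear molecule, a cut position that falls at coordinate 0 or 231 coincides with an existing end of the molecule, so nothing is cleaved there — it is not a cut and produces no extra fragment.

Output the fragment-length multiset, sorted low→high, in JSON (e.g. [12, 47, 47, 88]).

Per-enzyme occurrences:
  QalVI CTTA/2: at [24, 51, 100, 118, 171] ⇒ [26, 53, 102, 120, 173]
  HnxII GATAAAC/0: at [62, 80, 160, 213] ⇒ [62, 80, 160, 213]
  BxoIII CAAG/1: at [40, 194, 204] ⇒ [41, 195, 205]
  JekIV TAGACCCC/4: at [4, 13, 29, 130, 185, 221] ⇒ [8, 17, 33, 134, 189, 225]

Pooled cuts: [8, 17, 26, 33, 41, 53, 62, 80, 102, 120, 134, 160, 173, 189, 195, 205, 213, 225]

Fragment lengths:
  [0,8): 8 bp
  [8,17): 9 bp
  [17,26): 9 bp
  [26,33): 7 bp
  [33,41): 8 bp
  [41,53): 12 bp
  [53,62): 9 bp
  [62,80): 18 bp
  [80,102): 22 bp
  [102,120): 18 bp
  [120,134): 14 bp
  [134,160): 26 bp
  [160,173): 13 bp
  [173,189): 16 bp
  [189,195): 6 bp
  [195,205): 10 bp
  [205,213): 8 bp
  [213,225): 12 bp
  [225,231): 6 bp

[6,6,7,8,8,8,9,9,9,10,12,12,13,14,16,18,18,22,26]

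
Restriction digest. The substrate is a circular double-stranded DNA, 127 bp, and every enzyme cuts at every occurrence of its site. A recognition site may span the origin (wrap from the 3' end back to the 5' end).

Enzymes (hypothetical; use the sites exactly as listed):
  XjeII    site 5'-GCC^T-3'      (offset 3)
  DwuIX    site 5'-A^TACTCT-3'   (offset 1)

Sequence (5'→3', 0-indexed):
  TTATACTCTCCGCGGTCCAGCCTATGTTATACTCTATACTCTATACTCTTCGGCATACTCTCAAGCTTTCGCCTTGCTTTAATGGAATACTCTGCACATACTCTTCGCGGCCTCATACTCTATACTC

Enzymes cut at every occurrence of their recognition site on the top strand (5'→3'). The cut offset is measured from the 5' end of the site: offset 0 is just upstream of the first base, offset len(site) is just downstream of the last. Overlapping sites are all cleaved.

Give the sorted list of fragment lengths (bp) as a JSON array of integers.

Scan for sites:
  XjeII (GCCT, off=3): starts [19, 70, 109] → cuts [22, 73, 112]
  DwuIX (ATACTCT, off=1): starts [2, 28, 35, 42, 54, 86, 97, 114, 121] → cuts [3, 29, 36, 43, 55, 87, 98, 115, 122]

All cut coordinates (distinct, sorted): [3, 22, 29, 36, 43, 55, 73, 87, 98, 112, 115, 122]

Fragments:
  3→22: 19 bp
  22→29: 7 bp
  29→36: 7 bp
  36→43: 7 bp
  43→55: 12 bp
  55→73: 18 bp
  73→87: 14 bp
  87→98: 11 bp
  98→112: 14 bp
  112→115: 3 bp
  115→122: 7 bp
  122→3 (wrap): 127-122+3 = 8 bp

[3,7,7,7,7,8,11,12,14,14,18,19]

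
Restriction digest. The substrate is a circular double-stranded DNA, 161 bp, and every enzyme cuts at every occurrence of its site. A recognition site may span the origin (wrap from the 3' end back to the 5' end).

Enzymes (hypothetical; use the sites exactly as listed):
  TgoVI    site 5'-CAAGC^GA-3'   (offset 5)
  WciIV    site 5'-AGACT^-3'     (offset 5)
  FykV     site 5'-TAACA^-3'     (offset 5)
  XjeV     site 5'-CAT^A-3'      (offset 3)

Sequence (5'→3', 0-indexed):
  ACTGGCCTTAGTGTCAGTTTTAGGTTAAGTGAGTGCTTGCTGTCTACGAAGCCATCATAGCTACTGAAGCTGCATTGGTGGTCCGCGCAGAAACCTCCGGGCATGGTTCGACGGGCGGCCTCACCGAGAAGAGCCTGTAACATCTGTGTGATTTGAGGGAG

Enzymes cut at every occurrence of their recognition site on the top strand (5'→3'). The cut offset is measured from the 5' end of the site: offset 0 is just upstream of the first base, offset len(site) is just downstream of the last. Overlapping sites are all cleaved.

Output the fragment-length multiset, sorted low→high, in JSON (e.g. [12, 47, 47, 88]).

Scan for sites:
  TgoVI (CAAGCGA, off=5): no sites
  WciIV AGACT/5: at [159] ⇒ [3]
  FykV TAACA/5: at [137] ⇒ [142]
  XjeV CATA/3: at [55] ⇒ [58]

All cut coordinates (distinct, sorted): [3, 58, 142]

Fragment lengths:
  3→58: 55 bp
  58→142: 84 bp
  142→3 (wrap): 161-142+3 = 22 bp

[22,55,84]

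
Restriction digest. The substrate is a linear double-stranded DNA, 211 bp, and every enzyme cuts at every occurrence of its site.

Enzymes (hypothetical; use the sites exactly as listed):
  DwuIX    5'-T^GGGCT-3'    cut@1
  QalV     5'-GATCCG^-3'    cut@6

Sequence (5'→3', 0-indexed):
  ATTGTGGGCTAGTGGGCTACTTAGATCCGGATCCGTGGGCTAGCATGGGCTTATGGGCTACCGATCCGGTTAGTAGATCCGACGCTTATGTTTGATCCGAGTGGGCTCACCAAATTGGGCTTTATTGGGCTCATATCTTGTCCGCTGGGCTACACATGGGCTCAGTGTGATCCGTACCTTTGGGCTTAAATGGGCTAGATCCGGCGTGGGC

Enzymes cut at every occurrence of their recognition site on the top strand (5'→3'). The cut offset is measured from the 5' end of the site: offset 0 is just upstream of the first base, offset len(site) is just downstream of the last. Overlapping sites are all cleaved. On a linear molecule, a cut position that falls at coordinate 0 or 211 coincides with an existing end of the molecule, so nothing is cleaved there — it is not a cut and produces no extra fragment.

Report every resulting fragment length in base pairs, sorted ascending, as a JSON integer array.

[1,3,5,6,7,8,8,8,10,10,10,11,12,13,14,14,16,17,18,20]

Scan for sites:
  DwuIX (TGGGCT, off=1): starts [4, 12, 35, 45, 53, 101, 115, 125, 145, 156, 180, 190] → cuts [5, 13, 36, 46, 54, 102, 116, 126, 146, 157, 181, 191]
  QalV (GATCCG, off=6): starts [23, 29, 62, 75, 93, 168, 197] → cuts [29, 35, 68, 81, 99, 174, 203]

Pooled cuts: [5, 13, 29, 35, 36, 46, 54, 68, 81, 99, 102, 116, 126, 146, 157, 174, 181, 191, 203]

Fragments:
  [0,5): 5 bp
  [5,13): 8 bp
  [13,29): 16 bp
  [29,35): 6 bp
  [35,36): 1 bp
  [36,46): 10 bp
  [46,54): 8 bp
  [54,68): 14 bp
  [68,81): 13 bp
  [81,99): 18 bp
  [99,102): 3 bp
  [102,116): 14 bp
  [116,126): 10 bp
  [126,146): 20 bp
  [146,157): 11 bp
  [157,174): 17 bp
  [174,181): 7 bp
  [181,191): 10 bp
  [191,203): 12 bp
  [203,211): 8 bp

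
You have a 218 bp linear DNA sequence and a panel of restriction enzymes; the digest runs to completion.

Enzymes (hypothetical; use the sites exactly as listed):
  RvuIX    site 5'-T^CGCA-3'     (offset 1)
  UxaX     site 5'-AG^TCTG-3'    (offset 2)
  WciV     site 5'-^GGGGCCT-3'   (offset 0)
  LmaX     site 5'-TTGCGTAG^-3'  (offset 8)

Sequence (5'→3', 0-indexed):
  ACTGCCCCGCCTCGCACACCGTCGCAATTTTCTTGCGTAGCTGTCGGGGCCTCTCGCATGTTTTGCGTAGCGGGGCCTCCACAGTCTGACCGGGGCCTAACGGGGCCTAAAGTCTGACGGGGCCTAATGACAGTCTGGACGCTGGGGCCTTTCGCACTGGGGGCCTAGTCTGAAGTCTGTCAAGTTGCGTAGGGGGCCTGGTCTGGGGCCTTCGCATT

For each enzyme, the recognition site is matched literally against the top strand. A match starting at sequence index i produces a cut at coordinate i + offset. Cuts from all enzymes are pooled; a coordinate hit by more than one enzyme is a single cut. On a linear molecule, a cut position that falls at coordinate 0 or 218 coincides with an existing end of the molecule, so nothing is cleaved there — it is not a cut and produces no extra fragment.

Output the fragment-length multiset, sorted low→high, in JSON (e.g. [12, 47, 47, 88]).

Per-enzyme occurrences:
  RvuIX TCGCA/1: at [11, 21, 53, 151, 211] ⇒ [12, 22, 54, 152, 212]
  UxaX AGTCTG/2: at [82, 110, 131, 166, 173] ⇒ [84, 112, 133, 168, 175]
  WciV GGGGCCT/0: at [45, 71, 91, 101, 118, 143, 159, 192, 204] ⇒ [45, 71, 91, 101, 118, 143, 159, 192, 204]
  LmaX TTGCGTAG/8: at [32, 62, 184] ⇒ [40, 70, 192]

Pooled cuts: [12, 22, 40, 45, 54, 70, 71, 84, 91, 101, 112, 118, 133, 143, 152, 159, 168, 175, 192, 204, 212]

Fragment lengths:
  [0,12): 12 bp
  [12,22): 10 bp
  [22,40): 18 bp
  [40,45): 5 bp
  [45,54): 9 bp
  [54,70): 16 bp
  [70,71): 1 bp
  [71,84): 13 bp
  [84,91): 7 bp
  [91,101): 10 bp
  [101,112): 11 bp
  [112,118): 6 bp
  [118,133): 15 bp
  [133,143): 10 bp
  [143,152): 9 bp
  [152,159): 7 bp
  [159,168): 9 bp
  [168,175): 7 bp
  [175,192): 17 bp
  [192,204): 12 bp
  [204,212): 8 bp
  [212,218): 6 bp

[1,5,6,6,7,7,7,8,9,9,9,10,10,10,11,12,12,13,15,16,17,18]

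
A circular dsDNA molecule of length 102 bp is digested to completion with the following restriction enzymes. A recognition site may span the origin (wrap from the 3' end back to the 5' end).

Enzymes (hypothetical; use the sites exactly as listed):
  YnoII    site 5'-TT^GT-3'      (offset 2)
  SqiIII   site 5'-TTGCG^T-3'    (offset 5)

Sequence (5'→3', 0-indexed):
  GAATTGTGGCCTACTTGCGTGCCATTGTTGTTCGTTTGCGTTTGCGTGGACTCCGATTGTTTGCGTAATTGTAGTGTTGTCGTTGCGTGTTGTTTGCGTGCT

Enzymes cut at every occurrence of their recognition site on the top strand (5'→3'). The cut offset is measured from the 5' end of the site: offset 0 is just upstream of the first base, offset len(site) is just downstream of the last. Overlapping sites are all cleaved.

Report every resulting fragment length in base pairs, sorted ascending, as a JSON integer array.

Scan for sites:
  YnoII (TTGT, off=2): starts [3, 24, 27, 56, 68, 76, 89] → cuts [5, 26, 29, 58, 70, 78, 91]
  SqiIII (TTGCGT, off=5): starts [14, 35, 41, 60, 82, 93] → cuts [19, 40, 46, 65, 87, 98]

All cut coordinates (distinct, sorted): [5, 19, 26, 29, 40, 46, 58, 65, 70, 78, 87, 91, 98]

Fragment lengths:
  5→19: 14 bp
  19→26: 7 bp
  26→29: 3 bp
  29→40: 11 bp
  40→46: 6 bp
  46→58: 12 bp
  58→65: 7 bp
  65→70: 5 bp
  70→78: 8 bp
  78→87: 9 bp
  87→91: 4 bp
  91→98: 7 bp
  98→5 (wrap): 102-98+5 = 9 bp

[3,4,5,6,7,7,7,8,9,9,11,12,14]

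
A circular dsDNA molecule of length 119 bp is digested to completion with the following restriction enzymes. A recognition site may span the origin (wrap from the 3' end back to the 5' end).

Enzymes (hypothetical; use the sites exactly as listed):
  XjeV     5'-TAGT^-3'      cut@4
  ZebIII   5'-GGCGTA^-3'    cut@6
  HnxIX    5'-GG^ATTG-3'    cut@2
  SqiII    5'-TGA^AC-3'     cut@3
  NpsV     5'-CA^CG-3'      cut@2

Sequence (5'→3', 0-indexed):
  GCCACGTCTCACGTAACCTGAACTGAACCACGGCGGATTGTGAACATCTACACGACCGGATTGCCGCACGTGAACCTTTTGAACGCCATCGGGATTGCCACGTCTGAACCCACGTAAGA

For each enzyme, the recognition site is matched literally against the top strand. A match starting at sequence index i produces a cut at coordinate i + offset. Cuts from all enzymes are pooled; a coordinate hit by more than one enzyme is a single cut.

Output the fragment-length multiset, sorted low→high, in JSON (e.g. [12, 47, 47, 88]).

Per-enzyme occurrences:
  XjeV (TAGT, off=4): no sites
  ZebIII (GGCGTA, off=6): no sites
  HnxIX GGATTG/2: at [34, 57, 91] ⇒ [36, 59, 93]
  SqiII TGAAC/3: at [18, 23, 40, 70, 79, 104] ⇒ [21, 26, 43, 73, 82, 107]
  NpsV CACG/2: at [2, 9, 28, 50, 66, 98, 110] ⇒ [4, 11, 30, 52, 68, 100, 112]

All cut coordinates (distinct, sorted): [4, 11, 21, 26, 30, 36, 43, 52, 59, 68, 73, 82, 93, 100, 107, 112]

Fragment lengths:
  4→11: 7 bp
  11→21: 10 bp
  21→26: 5 bp
  26→30: 4 bp
  30→36: 6 bp
  36→43: 7 bp
  43→52: 9 bp
  52→59: 7 bp
  59→68: 9 bp
  68→73: 5 bp
  73→82: 9 bp
  82→93: 11 bp
  93→100: 7 bp
  100→107: 7 bp
  107→112: 5 bp
  112→4 (wrap): 119-112+4 = 11 bp

[4,5,5,5,6,7,7,7,7,7,9,9,9,10,11,11]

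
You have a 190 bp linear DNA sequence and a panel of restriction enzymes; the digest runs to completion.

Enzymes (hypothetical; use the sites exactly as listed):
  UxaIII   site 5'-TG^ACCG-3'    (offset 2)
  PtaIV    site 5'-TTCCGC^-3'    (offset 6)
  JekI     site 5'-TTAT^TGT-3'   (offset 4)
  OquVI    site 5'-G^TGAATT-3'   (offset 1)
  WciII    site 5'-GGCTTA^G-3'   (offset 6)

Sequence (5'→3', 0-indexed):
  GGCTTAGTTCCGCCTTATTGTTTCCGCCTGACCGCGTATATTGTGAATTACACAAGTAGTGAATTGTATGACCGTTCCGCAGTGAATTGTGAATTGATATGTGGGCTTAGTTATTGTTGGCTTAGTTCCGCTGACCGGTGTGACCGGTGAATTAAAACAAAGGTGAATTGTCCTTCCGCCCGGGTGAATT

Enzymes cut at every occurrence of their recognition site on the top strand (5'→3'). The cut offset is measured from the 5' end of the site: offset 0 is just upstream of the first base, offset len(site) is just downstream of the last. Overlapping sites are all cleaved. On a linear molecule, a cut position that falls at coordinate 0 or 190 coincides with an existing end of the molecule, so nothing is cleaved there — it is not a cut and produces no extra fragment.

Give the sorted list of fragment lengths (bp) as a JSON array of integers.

Scan for sites:
  UxaIII TGACCG/2: at [28, 68, 131, 140] ⇒ [30, 70, 133, 142]
  PtaIV TTCCGC/6: at [7, 21, 74, 125, 173] ⇒ [13, 27, 80, 131, 179]
  JekI TTATTGT/4: at [14, 110] ⇒ [18, 114]
  OquVI GTGAATT/1: at [42, 58, 81, 88, 146, 162, 183] ⇒ [43, 59, 82, 89, 147, 163, 184]
  WciII GGCTTAG/6: at [0, 103, 118] ⇒ [6, 109, 124]

Pooled cuts: [6, 13, 18, 27, 30, 43, 59, 70, 80, 82, 89, 109, 114, 124, 131, 133, 142, 147, 163, 179, 184]

Fragments:
  [0,6): 6 bp
  [6,13): 7 bp
  [13,18): 5 bp
  [18,27): 9 bp
  [27,30): 3 bp
  [30,43): 13 bp
  [43,59): 16 bp
  [59,70): 11 bp
  [70,80): 10 bp
  [80,82): 2 bp
  [82,89): 7 bp
  [89,109): 20 bp
  [109,114): 5 bp
  [114,124): 10 bp
  [124,131): 7 bp
  [131,133): 2 bp
  [133,142): 9 bp
  [142,147): 5 bp
  [147,163): 16 bp
  [163,179): 16 bp
  [179,184): 5 bp
  [184,190): 6 bp

[2,2,3,5,5,5,5,6,6,7,7,7,9,9,10,10,11,13,16,16,16,20]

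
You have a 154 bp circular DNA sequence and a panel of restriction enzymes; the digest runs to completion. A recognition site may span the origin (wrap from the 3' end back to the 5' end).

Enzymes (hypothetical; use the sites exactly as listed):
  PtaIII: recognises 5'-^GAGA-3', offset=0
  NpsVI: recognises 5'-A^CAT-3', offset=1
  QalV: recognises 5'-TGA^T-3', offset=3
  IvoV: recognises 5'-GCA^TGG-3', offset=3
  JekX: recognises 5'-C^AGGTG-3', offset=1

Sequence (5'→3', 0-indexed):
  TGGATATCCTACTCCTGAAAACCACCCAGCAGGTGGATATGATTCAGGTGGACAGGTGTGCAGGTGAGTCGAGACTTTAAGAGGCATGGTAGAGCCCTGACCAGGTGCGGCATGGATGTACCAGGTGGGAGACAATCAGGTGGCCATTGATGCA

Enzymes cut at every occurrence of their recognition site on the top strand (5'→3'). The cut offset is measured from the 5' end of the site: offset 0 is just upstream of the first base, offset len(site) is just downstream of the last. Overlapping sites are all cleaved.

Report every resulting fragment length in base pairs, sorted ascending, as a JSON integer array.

Per-enzyme occurrences:
  PtaIII GAGA/0: at [70, 128] ⇒ [70, 128]
  NpsVI (ACAT, off=1): no sites
  QalV TGAT/3: at [39, 147] ⇒ [42, 150]
  IvoV GCATGG/3: at [83, 109, 151] ⇒ [0, 86, 112]
  JekX CAGGTG/1: at [29, 44, 52, 60, 101, 121, 136] ⇒ [30, 45, 53, 61, 102, 122, 137]

All cut coordinates (distinct, sorted): [0, 30, 42, 45, 53, 61, 70, 86, 102, 112, 122, 128, 137, 150]

Fragments:
  0→30: 30 bp
  30→42: 12 bp
  42→45: 3 bp
  45→53: 8 bp
  53→61: 8 bp
  61→70: 9 bp
  70→86: 16 bp
  86→102: 16 bp
  102→112: 10 bp
  112→122: 10 bp
  122→128: 6 bp
  128→137: 9 bp
  137→150: 13 bp
  150→0 (wrap): 154-150+0 = 4 bp

[3,4,6,8,8,9,9,10,10,12,13,16,16,30]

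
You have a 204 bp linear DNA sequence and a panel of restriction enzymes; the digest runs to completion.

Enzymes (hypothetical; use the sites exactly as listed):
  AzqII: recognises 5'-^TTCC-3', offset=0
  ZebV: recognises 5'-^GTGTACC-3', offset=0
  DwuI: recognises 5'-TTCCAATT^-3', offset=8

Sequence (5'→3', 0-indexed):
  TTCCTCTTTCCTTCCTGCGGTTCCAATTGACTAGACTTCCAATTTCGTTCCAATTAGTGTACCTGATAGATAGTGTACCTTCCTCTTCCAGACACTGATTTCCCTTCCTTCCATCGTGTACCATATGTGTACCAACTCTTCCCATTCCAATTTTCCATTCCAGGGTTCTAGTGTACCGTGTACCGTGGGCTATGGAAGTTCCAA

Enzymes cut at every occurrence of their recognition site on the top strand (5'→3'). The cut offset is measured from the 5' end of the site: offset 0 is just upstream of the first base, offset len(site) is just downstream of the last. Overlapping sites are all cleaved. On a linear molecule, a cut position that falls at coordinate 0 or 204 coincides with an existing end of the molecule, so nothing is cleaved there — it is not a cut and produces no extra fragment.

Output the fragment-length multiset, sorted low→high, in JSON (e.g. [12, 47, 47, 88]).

Site scan:
  AzqII TTCC/0: at [0, 7, 11, 20, 36, 47, 79, 85, 99, 104, 108, 138, 144, 152, 157, 198] ⇒ [7, 11, 20, 36, 47, 79, 85, 99, 104, 108, 138, 144, 152, 157, 198] (position 0 is a terminus of the linear molecule — no cut)
  ZebV GTGTACC/0: at [56, 72, 115, 126, 170, 177] ⇒ [56, 72, 115, 126, 170, 177]
  DwuI TTCCAATT/8: at [20, 36, 47, 144] ⇒ [28, 44, 55, 152]

All cut coordinates (distinct, sorted): [7, 11, 20, 28, 36, 44, 47, 55, 56, 72, 79, 85, 99, 104, 108, 115, 126, 138, 144, 152, 157, 170, 177, 198]

Fragment lengths:
  [0,7): 7 bp
  [7,11): 4 bp
  [11,20): 9 bp
  [20,28): 8 bp
  [28,36): 8 bp
  [36,44): 8 bp
  [44,47): 3 bp
  [47,55): 8 bp
  [55,56): 1 bp
  [56,72): 16 bp
  [72,79): 7 bp
  [79,85): 6 bp
  [85,99): 14 bp
  [99,104): 5 bp
  [104,108): 4 bp
  [108,115): 7 bp
  [115,126): 11 bp
  [126,138): 12 bp
  [138,144): 6 bp
  [144,152): 8 bp
  [152,157): 5 bp
  [157,170): 13 bp
  [170,177): 7 bp
  [177,198): 21 bp
  [198,204): 6 bp

[1,3,4,4,5,5,6,6,6,7,7,7,7,8,8,8,8,8,9,11,12,13,14,16,21]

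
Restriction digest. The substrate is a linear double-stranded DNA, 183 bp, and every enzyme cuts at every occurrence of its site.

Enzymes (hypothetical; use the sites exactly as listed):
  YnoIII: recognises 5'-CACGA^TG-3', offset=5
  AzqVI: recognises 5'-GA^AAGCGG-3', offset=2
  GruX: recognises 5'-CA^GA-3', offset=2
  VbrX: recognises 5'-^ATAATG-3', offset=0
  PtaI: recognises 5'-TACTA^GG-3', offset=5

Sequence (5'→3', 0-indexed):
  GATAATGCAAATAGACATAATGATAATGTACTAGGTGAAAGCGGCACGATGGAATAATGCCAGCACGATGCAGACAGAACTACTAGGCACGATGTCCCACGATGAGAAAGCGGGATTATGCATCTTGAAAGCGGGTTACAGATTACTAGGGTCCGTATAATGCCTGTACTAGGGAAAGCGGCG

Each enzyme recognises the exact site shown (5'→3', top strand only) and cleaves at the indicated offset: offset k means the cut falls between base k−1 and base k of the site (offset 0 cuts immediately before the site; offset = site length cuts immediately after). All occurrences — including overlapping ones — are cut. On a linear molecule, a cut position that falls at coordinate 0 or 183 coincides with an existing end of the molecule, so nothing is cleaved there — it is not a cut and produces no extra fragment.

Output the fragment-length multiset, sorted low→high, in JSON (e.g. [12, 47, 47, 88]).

[1,4,4,4,4,5,5,6,7,8,8,8,9,10,11,11,12,15,15,15,21]

Site scan:
  YnoIII (CACGATG, off=5): starts [44, 63, 87, 97] → cuts [49, 68, 92, 102]
  AzqVI (GAAAGCGG, off=2): starts [36, 105, 126, 173] → cuts [38, 107, 128, 175]
  GruX (CAGA, off=2): starts [70, 74, 138] → cuts [72, 76, 140]
  VbrX (ATAATG, off=0): starts [1, 16, 22, 53, 156] → cuts [1, 16, 22, 53, 156]
  PtaI (TACTAGG, off=5): starts [28, 80, 143, 166] → cuts [33, 85, 148, 171]

All cut coordinates (distinct, sorted): [1, 16, 22, 33, 38, 49, 53, 68, 72, 76, 85, 92, 102, 107, 128, 140, 148, 156, 171, 175]

Fragment lengths:
  [0,1): 1 bp
  [1,16): 15 bp
  [16,22): 6 bp
  [22,33): 11 bp
  [33,38): 5 bp
  [38,49): 11 bp
  [49,53): 4 bp
  [53,68): 15 bp
  [68,72): 4 bp
  [72,76): 4 bp
  [76,85): 9 bp
  [85,92): 7 bp
  [92,102): 10 bp
  [102,107): 5 bp
  [107,128): 21 bp
  [128,140): 12 bp
  [140,148): 8 bp
  [148,156): 8 bp
  [156,171): 15 bp
  [171,175): 4 bp
  [175,183): 8 bp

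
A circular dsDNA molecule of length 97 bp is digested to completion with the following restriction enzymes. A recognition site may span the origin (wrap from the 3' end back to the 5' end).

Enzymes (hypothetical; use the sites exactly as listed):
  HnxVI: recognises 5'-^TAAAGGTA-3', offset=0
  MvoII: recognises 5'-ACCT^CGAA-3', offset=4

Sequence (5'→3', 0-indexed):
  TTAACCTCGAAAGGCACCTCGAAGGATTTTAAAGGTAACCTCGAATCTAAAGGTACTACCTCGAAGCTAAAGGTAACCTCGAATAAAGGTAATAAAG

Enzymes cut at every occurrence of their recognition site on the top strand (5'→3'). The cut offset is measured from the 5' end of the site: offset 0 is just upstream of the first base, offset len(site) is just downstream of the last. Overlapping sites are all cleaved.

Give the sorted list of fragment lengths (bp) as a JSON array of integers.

Per-enzyme occurrences:
  HnxVI TAAAGGTA/0: at [29, 47, 67, 83] ⇒ [29, 47, 67, 83]
  MvoII ACCTCGAA/4: at [3, 15, 37, 57, 75] ⇒ [7, 19, 41, 61, 79]

Pooled cuts: [7, 19, 29, 41, 47, 61, 67, 79, 83]

Fragment lengths:
  7→19: 12 bp
  19→29: 10 bp
  29→41: 12 bp
  41→47: 6 bp
  47→61: 14 bp
  61→67: 6 bp
  67→79: 12 bp
  79→83: 4 bp
  83→7 (wrap): 97-83+7 = 21 bp

[4,6,6,10,12,12,12,14,21]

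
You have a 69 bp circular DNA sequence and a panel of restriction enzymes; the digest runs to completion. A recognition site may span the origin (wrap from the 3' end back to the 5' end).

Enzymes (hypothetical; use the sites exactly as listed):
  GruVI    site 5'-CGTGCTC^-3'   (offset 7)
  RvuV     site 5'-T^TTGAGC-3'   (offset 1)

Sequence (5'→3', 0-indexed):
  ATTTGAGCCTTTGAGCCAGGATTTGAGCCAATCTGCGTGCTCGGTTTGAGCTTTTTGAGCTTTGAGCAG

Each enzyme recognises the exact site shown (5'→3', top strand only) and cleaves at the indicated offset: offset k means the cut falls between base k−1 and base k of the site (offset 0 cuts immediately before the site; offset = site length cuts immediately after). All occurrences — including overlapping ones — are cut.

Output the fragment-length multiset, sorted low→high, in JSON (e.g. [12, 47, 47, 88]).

Site scan:
  GruVI (CGTGCTC, off=7): starts [35] → cuts [42]
  RvuV (TTTGAGC, off=1): starts [1, 9, 21, 44, 53, 60] → cuts [2, 10, 22, 45, 54, 61]

All cut coordinates (distinct, sorted): [2, 10, 22, 42, 45, 54, 61]

Fragment lengths:
  2→10: 8 bp
  10→22: 12 bp
  22→42: 20 bp
  42→45: 3 bp
  45→54: 9 bp
  54→61: 7 bp
  61→2 (wrap): 69-61+2 = 10 bp

[3,7,8,9,10,12,20]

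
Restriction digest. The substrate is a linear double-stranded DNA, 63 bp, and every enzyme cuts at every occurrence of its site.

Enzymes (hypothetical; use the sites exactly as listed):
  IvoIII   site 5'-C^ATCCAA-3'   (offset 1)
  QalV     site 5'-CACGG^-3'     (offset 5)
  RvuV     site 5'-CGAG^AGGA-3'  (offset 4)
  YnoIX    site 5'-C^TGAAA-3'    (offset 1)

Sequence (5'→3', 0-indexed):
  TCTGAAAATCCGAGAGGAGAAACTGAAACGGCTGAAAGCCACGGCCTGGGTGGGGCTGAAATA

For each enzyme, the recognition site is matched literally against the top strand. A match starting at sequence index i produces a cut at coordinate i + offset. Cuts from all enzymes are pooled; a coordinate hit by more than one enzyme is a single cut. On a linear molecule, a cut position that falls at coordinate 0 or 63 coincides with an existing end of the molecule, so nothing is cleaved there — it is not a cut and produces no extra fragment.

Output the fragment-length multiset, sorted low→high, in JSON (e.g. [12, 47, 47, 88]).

Per-enzyme occurrences:
  IvoIII (CATCCAA, off=1): no sites
  QalV (CACGG, off=5): starts [39] → cuts [44]
  RvuV (CGAGAGGA, off=4): starts [10] → cuts [14]
  YnoIX (CTGAAA, off=1): starts [1, 22, 31, 55] → cuts [2, 23, 32, 56]

All cut coordinates (distinct, sorted): [2, 14, 23, 32, 44, 56]

Fragment lengths:
  [0,2): 2 bp
  [2,14): 12 bp
  [14,23): 9 bp
  [23,32): 9 bp
  [32,44): 12 bp
  [44,56): 12 bp
  [56,63): 7 bp

[2,7,9,9,12,12,12]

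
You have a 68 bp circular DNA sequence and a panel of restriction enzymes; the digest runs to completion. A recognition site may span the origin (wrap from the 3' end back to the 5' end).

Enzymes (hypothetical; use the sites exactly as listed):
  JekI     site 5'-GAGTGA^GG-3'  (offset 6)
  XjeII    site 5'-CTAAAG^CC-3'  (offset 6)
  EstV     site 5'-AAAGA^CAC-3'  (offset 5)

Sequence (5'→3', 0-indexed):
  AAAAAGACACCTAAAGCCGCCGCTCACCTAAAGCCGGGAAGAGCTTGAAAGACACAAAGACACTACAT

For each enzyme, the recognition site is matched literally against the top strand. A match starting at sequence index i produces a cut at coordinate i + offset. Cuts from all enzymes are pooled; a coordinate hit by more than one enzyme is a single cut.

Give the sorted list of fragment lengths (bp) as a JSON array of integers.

Site scan:
  JekI (GAGTGAGG, off=6): no sites
  XjeII (CTAAAGCC, off=6): starts [10, 27] → cuts [16, 33]
  EstV (AAAGACAC, off=5): starts [2, 47, 55] → cuts [7, 52, 60]

Pooled cuts: [7, 16, 33, 52, 60]

Fragments:
  7→16: 9 bp
  16→33: 17 bp
  33→52: 19 bp
  52→60: 8 bp
  60→7 (wrap): 68-60+7 = 15 bp

[8,9,15,17,19]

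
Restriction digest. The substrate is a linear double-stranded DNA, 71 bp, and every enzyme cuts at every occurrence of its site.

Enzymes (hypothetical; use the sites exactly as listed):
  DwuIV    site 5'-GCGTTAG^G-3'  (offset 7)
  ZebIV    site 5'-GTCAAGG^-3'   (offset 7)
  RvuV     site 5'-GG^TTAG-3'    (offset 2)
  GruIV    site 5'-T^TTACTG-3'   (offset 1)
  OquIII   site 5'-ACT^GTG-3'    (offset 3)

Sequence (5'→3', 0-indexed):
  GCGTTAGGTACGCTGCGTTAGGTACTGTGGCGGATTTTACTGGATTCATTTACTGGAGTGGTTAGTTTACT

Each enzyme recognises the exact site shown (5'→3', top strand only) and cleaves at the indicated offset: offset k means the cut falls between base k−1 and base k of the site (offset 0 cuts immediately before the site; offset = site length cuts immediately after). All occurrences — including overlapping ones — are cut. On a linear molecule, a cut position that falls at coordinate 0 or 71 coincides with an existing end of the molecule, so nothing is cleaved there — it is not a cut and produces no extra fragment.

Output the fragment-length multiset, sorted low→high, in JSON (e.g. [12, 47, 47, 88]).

[5,7,10,10,12,13,14]

Scan for sites:
  DwuIV (GCGTTAGG, off=7): starts [0, 14] → cuts [7, 21]
  ZebIV (GTCAAGG, off=7): no sites
  RvuV (GGTTAG, off=2): starts [59] → cuts [61]
  GruIV (TTTACTG, off=1): starts [35, 48] → cuts [36, 49]
  OquIII (ACTGTG, off=3): starts [23] → cuts [26]

All cut coordinates (distinct, sorted): [7, 21, 26, 36, 49, 61]

Fragments:
  [0,7): 7 bp
  [7,21): 14 bp
  [21,26): 5 bp
  [26,36): 10 bp
  [36,49): 13 bp
  [49,61): 12 bp
  [61,71): 10 bp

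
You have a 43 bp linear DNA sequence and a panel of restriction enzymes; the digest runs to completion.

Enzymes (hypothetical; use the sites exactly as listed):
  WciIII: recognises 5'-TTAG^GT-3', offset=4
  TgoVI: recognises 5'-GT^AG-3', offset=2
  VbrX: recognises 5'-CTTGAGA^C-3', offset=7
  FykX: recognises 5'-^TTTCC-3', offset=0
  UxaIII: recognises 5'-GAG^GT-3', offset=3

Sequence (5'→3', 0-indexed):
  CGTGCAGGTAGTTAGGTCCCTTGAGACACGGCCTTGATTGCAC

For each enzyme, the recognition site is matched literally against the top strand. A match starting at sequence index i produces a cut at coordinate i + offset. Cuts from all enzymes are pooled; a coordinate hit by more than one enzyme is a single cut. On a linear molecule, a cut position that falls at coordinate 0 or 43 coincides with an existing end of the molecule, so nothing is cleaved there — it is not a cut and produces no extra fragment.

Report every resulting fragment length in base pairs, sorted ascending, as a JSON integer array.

Site scan:
  WciIII TTAGGT/4: at [11] ⇒ [15]
  TgoVI GTAG/2: at [7] ⇒ [9]
  VbrX CTTGAGAC/7: at [19] ⇒ [26]
  FykX (TTTCC, off=0): no sites
  UxaIII (GAGGT, off=3): no sites

All cut coordinates (distinct, sorted): [9, 15, 26]

Fragment lengths:
  [0,9): 9 bp
  [9,15): 6 bp
  [15,26): 11 bp
  [26,43): 17 bp

[6,9,11,17]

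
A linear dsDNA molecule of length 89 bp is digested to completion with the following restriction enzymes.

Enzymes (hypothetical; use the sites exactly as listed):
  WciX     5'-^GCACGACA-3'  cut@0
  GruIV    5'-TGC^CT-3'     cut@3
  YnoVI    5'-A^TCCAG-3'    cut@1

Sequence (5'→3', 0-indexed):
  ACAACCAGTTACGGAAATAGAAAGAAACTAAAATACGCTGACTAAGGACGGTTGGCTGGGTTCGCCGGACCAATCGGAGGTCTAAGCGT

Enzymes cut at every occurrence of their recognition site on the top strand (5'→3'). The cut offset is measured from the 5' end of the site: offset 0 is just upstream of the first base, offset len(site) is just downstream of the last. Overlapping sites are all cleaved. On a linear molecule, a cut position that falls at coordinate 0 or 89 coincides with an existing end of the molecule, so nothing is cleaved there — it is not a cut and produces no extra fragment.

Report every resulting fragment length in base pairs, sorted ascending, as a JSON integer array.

Scan for sites:
  WciX (GCACGACA, off=0): no sites
  GruIV (TGCCT, off=3): no sites
  YnoVI (ATCCAG, off=1): no sites

Pooled cuts: ∅

Fragments:
  no cuts → one linear fragment of 89 bp

[89]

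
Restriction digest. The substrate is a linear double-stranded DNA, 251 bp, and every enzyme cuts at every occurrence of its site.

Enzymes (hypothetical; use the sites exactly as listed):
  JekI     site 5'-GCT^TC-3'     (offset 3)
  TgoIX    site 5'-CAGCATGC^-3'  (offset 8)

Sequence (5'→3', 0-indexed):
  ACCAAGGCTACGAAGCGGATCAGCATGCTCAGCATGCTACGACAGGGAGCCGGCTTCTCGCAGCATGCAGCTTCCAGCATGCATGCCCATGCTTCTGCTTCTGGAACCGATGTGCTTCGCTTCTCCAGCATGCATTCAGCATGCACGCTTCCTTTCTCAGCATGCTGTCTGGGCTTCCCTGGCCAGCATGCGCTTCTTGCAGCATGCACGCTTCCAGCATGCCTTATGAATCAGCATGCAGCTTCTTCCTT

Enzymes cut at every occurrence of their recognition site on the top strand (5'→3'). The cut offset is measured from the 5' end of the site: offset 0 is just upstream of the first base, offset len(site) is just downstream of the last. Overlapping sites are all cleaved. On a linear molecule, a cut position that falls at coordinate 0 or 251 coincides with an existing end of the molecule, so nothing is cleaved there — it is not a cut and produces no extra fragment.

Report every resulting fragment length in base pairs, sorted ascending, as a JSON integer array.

Per-enzyme occurrences:
  JekI (GCTTC, off=3): starts [52, 69, 90, 96, 113, 118, 146, 172, 191, 209, 240] → cuts [55, 72, 93, 99, 116, 121, 149, 175, 194, 212, 243]
  TgoIX (CAGCATGC, off=8): starts [20, 29, 60, 74, 125, 136, 157, 183, 199, 214, 231] → cuts [28, 37, 68, 82, 133, 144, 165, 191, 207, 222, 239]

Pooled cuts: [28, 37, 55, 68, 72, 82, 93, 99, 116, 121, 133, 144, 149, 165, 175, 191, 194, 207, 212, 222, 239, 243]

Fragment lengths:
  [0,28): 28 bp
  [28,37): 9 bp
  [37,55): 18 bp
  [55,68): 13 bp
  [68,72): 4 bp
  [72,82): 10 bp
  [82,93): 11 bp
  [93,99): 6 bp
  [99,116): 17 bp
  [116,121): 5 bp
  [121,133): 12 bp
  [133,144): 11 bp
  [144,149): 5 bp
  [149,165): 16 bp
  [165,175): 10 bp
  [175,191): 16 bp
  [191,194): 3 bp
  [194,207): 13 bp
  [207,212): 5 bp
  [212,222): 10 bp
  [222,239): 17 bp
  [239,243): 4 bp
  [243,251): 8 bp

[3,4,4,5,5,5,6,8,9,10,10,10,11,11,12,13,13,16,16,17,17,18,28]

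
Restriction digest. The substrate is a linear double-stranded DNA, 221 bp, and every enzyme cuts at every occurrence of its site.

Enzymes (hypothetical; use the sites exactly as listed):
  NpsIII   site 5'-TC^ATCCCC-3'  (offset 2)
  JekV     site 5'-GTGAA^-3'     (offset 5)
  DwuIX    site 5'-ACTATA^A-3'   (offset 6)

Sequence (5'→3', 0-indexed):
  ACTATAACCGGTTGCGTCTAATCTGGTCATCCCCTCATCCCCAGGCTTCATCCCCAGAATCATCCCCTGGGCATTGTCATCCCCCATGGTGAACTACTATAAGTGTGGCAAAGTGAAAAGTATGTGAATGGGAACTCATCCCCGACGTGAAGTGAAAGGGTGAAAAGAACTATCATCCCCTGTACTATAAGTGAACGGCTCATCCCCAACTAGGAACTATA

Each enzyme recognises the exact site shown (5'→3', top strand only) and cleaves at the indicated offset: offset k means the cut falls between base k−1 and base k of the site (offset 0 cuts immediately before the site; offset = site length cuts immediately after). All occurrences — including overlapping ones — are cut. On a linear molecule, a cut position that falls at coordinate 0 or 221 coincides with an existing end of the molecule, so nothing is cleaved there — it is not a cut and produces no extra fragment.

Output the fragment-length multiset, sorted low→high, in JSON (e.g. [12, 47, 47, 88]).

[5,6,6,6,8,8,8,9,10,11,12,13,14,15,15,16,17,20,22]

Per-enzyme occurrences:
  NpsIII TCATCCCC/2: at [26, 34, 47, 59, 76, 135, 172, 199] ⇒ [28, 36, 49, 61, 78, 137, 174, 201]
  JekV GTGAA/5: at [88, 112, 123, 146, 151, 159, 190] ⇒ [93, 117, 128, 151, 156, 164, 195]
  DwuIX ACTATAA/6: at [0, 95, 183] ⇒ [6, 101, 189]

Pooled cuts: [6, 28, 36, 49, 61, 78, 93, 101, 117, 128, 137, 151, 156, 164, 174, 189, 195, 201]

Fragments:
  [0,6): 6 bp
  [6,28): 22 bp
  [28,36): 8 bp
  [36,49): 13 bp
  [49,61): 12 bp
  [61,78): 17 bp
  [78,93): 15 bp
  [93,101): 8 bp
  [101,117): 16 bp
  [117,128): 11 bp
  [128,137): 9 bp
  [137,151): 14 bp
  [151,156): 5 bp
  [156,164): 8 bp
  [164,174): 10 bp
  [174,189): 15 bp
  [189,195): 6 bp
  [195,201): 6 bp
  [201,221): 20 bp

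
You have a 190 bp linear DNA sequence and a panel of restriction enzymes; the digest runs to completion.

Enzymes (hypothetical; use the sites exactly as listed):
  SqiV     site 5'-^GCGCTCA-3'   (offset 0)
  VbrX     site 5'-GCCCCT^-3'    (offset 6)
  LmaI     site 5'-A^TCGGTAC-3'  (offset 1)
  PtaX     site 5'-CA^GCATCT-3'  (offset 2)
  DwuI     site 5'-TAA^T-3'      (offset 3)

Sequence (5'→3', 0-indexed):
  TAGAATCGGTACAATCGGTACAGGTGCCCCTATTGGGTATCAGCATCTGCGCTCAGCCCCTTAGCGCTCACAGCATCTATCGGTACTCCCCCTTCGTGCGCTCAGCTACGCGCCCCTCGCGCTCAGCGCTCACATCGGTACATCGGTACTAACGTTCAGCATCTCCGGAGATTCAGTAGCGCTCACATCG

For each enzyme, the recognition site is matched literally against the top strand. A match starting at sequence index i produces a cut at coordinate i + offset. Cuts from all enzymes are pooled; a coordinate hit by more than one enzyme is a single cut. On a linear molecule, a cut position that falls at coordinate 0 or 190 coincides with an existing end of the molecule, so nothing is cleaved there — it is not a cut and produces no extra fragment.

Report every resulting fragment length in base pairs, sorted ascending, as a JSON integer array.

[1,2,5,6,7,7,8,9,9,9,11,12,13,16,17,18,20,20]

Scan for sites:
  SqiV (GCGCTCA, off=0): starts [48, 63, 97, 118, 125, 178] → cuts [48, 63, 97, 118, 125, 178]
  VbrX (GCCCCT, off=6): starts [25, 55, 111] → cuts [31, 61, 117]
  LmaI (ATCGGTAC, off=1): starts [4, 13, 78, 133, 141] → cuts [5, 14, 79, 134, 142]
  PtaX (CAGCATCT, off=2): starts [40, 70, 156] → cuts [42, 72, 158]
  DwuI (TAAT, off=3): no sites

All cut coordinates (distinct, sorted): [5, 14, 31, 42, 48, 61, 63, 72, 79, 97, 117, 118, 125, 134, 142, 158, 178]

Fragments:
  [0,5): 5 bp
  [5,14): 9 bp
  [14,31): 17 bp
  [31,42): 11 bp
  [42,48): 6 bp
  [48,61): 13 bp
  [61,63): 2 bp
  [63,72): 9 bp
  [72,79): 7 bp
  [79,97): 18 bp
  [97,117): 20 bp
  [117,118): 1 bp
  [118,125): 7 bp
  [125,134): 9 bp
  [134,142): 8 bp
  [142,158): 16 bp
  [158,178): 20 bp
  [178,190): 12 bp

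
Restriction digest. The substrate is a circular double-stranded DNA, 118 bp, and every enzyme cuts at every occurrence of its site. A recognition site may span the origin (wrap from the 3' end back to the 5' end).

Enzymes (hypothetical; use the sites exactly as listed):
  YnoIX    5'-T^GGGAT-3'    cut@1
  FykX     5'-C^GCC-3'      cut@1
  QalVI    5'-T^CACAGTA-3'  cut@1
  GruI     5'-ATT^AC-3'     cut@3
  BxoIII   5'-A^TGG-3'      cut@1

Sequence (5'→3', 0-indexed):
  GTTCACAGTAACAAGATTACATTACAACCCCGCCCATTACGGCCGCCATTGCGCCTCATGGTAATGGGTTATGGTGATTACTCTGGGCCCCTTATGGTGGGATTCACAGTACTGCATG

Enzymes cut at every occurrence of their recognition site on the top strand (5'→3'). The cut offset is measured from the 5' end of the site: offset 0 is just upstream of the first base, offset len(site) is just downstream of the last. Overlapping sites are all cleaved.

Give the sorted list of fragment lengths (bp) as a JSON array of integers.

[4,5,5,6,6,6,6,7,7,8,8,8,12,15,15]

Per-enzyme occurrences:
  YnoIX (TGGGAT, off=1): starts [97] → cuts [98]
  FykX (CGCC, off=1): starts [30, 43, 51] → cuts [31, 44, 52]
  QalVI (TCACAGTA, off=1): starts [2, 103] → cuts [3, 104]
  GruI (ATTAC, off=3): starts [15, 20, 35, 76] → cuts [18, 23, 38, 79]
  BxoIII (ATGG, off=1): starts [57, 63, 70, 93, 115] → cuts [58, 64, 71, 94, 116]

Pooled cuts: [3, 18, 23, 31, 38, 44, 52, 58, 64, 71, 79, 94, 98, 104, 116]

Fragment lengths:
  3→18: 15 bp
  18→23: 5 bp
  23→31: 8 bp
  31→38: 7 bp
  38→44: 6 bp
  44→52: 8 bp
  52→58: 6 bp
  58→64: 6 bp
  64→71: 7 bp
  71→79: 8 bp
  79→94: 15 bp
  94→98: 4 bp
  98→104: 6 bp
  104→116: 12 bp
  116→3 (wrap): 118-116+3 = 5 bp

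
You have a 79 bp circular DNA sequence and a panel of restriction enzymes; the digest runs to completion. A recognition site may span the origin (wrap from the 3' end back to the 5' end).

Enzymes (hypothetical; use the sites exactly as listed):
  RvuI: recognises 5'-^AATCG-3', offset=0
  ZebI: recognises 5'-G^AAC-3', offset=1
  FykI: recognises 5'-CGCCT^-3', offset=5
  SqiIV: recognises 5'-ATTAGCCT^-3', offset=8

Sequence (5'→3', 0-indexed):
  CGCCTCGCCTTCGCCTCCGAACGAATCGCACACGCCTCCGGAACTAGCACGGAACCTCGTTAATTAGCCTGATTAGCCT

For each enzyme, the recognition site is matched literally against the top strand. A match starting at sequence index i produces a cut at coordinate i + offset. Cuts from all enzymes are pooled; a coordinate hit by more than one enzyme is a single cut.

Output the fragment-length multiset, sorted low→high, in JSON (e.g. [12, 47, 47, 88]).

[3,4,4,5,5,6,9,11,14,18]

Scan for sites:
  RvuI AATCG/0: at [23] ⇒ [23]
  ZebI GAAC/1: at [18, 40, 51] ⇒ [19, 41, 52]
  FykI CGCCT/5: at [0, 5, 11, 32] ⇒ [5, 10, 16, 37]
  SqiIV ATTAGCCT/8: at [62, 71] ⇒ [0, 70]

All cut coordinates (distinct, sorted): [0, 5, 10, 16, 19, 23, 37, 41, 52, 70]

Fragments:
  0→5: 5 bp
  5→10: 5 bp
  10→16: 6 bp
  16→19: 3 bp
  19→23: 4 bp
  23→37: 14 bp
  37→41: 4 bp
  41→52: 11 bp
  52→70: 18 bp
  70→0 (wrap): 79-70+0 = 9 bp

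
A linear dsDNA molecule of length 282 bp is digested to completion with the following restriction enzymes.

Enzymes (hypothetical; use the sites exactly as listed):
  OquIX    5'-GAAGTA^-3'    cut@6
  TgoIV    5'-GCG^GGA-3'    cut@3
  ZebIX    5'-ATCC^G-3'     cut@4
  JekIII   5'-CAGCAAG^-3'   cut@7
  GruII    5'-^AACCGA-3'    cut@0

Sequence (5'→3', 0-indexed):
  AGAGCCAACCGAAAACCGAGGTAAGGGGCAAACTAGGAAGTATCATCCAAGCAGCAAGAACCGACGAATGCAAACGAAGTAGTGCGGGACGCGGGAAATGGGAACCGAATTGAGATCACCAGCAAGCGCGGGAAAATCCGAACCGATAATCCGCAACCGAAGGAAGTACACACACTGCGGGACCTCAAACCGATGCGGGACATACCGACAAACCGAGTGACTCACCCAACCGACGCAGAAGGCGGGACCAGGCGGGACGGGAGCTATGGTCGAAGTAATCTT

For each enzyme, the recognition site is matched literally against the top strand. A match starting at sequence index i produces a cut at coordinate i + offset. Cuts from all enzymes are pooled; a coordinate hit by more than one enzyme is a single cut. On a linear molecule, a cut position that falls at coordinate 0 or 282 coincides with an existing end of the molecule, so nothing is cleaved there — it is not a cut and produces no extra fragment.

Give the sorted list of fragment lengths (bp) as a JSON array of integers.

[1,2,4,5,5,6,7,7,8,9,9,10,10,11,12,13,14,16,17,17,23,23,24,29]

Per-enzyme occurrences:
  OquIX (GAAGTA, off=6): starts [36, 75, 162, 271] → cuts [42, 81, 168, 277]
  TgoIV (GCGGGA, off=3): starts [83, 90, 127, 176, 194, 241, 251] → cuts [86, 93, 130, 179, 197, 244, 254]
  ZebIX (ATCCG, off=4): starts [135, 148] → cuts [139, 152]
  JekIII (CAGCAAG, off=7): starts [51, 119] → cuts [58, 126]
  GruII (AACCGA, off=0): starts [6, 13, 58, 102, 140, 154, 187, 210, 227] → cuts [6, 13, 58, 102, 140, 154, 187, 210, 227]

All cut coordinates (distinct, sorted): [6, 13, 42, 58, 81, 86, 93, 102, 126, 130, 139, 140, 152, 154, 168, 179, 187, 197, 210, 227, 244, 254, 277]

Fragments:
  [0,6): 6 bp
  [6,13): 7 bp
  [13,42): 29 bp
  [42,58): 16 bp
  [58,81): 23 bp
  [81,86): 5 bp
  [86,93): 7 bp
  [93,102): 9 bp
  [102,126): 24 bp
  [126,130): 4 bp
  [130,139): 9 bp
  [139,140): 1 bp
  [140,152): 12 bp
  [152,154): 2 bp
  [154,168): 14 bp
  [168,179): 11 bp
  [179,187): 8 bp
  [187,197): 10 bp
  [197,210): 13 bp
  [210,227): 17 bp
  [227,244): 17 bp
  [244,254): 10 bp
  [254,277): 23 bp
  [277,282): 5 bp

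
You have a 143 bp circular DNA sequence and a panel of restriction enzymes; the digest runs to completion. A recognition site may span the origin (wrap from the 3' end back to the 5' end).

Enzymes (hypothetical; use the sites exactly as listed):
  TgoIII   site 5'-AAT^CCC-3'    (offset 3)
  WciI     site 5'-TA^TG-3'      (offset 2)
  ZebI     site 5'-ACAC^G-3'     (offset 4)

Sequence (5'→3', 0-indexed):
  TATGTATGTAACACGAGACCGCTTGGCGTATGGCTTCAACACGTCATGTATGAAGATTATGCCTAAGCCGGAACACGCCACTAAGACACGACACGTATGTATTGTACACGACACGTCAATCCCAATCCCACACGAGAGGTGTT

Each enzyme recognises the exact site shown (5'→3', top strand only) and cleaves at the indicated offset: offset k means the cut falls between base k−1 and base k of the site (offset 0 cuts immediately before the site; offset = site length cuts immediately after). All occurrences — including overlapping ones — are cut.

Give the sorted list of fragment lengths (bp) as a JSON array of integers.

Site scan:
  TgoIII (AATCCC, off=3): starts [117, 123] → cuts [120, 126]
  WciI (TATG, off=2): starts [0, 4, 28, 48, 57, 95] → cuts [2, 6, 30, 50, 59, 97]
  ZebI (ACACG, off=4): starts [10, 38, 72, 85, 90, 105, 110, 129] → cuts [14, 42, 76, 89, 94, 109, 114, 133]

All cut coordinates (distinct, sorted): [2, 6, 14, 30, 42, 50, 59, 76, 89, 94, 97, 109, 114, 120, 126, 133]

Fragments:
  2→6: 4 bp
  6→14: 8 bp
  14→30: 16 bp
  30→42: 12 bp
  42→50: 8 bp
  50→59: 9 bp
  59→76: 17 bp
  76→89: 13 bp
  89→94: 5 bp
  94→97: 3 bp
  97→109: 12 bp
  109→114: 5 bp
  114→120: 6 bp
  120→126: 6 bp
  126→133: 7 bp
  133→2 (wrap): 143-133+2 = 12 bp

[3,4,5,5,6,6,7,8,8,9,12,12,12,13,16,17]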